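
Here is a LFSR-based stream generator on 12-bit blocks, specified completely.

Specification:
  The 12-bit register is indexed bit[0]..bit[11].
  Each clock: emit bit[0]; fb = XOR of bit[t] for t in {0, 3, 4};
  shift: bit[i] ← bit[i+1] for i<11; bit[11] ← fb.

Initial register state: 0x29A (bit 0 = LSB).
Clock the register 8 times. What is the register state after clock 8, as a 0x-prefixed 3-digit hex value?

reg_0 = 0x29A
clock 1: out=0, reg = 0x14D
clock 2: out=1, reg = 0x0A6
clock 3: out=0, reg = 0x053
clock 4: out=1, reg = 0x029
clock 5: out=1, reg = 0x014
clock 6: out=0, reg = 0x80A
clock 7: out=0, reg = 0xC05
clock 8: out=1, reg = 0xE02

0xE02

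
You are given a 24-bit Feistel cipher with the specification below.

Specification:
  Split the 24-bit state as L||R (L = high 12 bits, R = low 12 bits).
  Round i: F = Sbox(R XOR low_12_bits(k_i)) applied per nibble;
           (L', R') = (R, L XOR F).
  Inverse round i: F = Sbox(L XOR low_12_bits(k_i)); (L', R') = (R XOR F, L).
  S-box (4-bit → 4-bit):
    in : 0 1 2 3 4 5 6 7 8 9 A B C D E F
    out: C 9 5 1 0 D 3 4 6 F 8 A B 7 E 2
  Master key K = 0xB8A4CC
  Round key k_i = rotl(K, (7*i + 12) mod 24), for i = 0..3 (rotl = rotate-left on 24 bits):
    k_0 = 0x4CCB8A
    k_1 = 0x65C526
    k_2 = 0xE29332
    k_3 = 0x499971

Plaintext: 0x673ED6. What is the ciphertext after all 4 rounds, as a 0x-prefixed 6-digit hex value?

s_0 = plaintext = 0x673ED6
s_1 = Round(s_0, k_0) = 0xED6BA8
s_2 = Round(s_1, k_1) = 0xBA80B8
s_3 = Round(s_2, k_2) = 0x0B8AC0
s_4 = Round(s_3, k_3) = 0xAC0111

0xAC0111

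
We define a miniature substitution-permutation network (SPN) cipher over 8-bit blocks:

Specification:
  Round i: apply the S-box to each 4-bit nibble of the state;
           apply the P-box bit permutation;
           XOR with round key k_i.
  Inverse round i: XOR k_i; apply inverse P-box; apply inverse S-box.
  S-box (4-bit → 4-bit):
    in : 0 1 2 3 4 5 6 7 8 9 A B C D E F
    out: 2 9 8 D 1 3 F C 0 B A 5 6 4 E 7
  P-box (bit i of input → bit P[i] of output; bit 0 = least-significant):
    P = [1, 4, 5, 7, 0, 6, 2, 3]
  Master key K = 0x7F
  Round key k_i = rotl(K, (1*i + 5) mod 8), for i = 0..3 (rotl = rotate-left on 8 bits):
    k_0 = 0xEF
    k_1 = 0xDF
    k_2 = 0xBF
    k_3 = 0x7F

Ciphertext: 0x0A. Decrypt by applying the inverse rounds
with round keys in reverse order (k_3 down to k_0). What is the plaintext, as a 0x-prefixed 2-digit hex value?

s_0 = ciphertext = 0x0A
s_1 = InvRound(s_0, k_3) = 0xFC
s_2 = InvRound(s_1, k_2) = 0x54
s_3 = InvRound(s_2, k_1) = 0x11
s_4 = InvRound(s_3, k_0) = 0xE6

0xE6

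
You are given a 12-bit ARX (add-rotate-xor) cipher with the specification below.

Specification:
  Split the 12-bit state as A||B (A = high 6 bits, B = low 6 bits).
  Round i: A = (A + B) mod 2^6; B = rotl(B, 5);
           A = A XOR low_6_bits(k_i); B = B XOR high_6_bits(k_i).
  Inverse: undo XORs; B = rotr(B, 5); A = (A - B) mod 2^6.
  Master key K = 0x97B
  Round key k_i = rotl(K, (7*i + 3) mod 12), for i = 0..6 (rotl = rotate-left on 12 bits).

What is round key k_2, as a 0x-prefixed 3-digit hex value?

0xF72

K = 0x97B
k_0 = rotl(K, (7*0+3) mod 12) = rotl(K, 3) = 0xBDC
k_1 = rotl(K, (7*1+3) mod 12) = rotl(K, 10) = 0xE5E
k_2 = rotl(K, (7*2+3) mod 12) = rotl(K, 5) = 0xF72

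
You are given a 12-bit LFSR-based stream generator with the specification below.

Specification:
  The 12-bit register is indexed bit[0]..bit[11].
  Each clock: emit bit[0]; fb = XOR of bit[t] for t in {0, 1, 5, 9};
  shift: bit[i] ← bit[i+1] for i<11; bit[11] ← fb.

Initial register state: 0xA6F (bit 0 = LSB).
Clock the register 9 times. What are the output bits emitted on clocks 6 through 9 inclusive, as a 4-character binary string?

1100

reg_0 = 0xA6F
clock 1: out=1, reg = 0x537
clock 2: out=1, reg = 0xA9B
clock 3: out=1, reg = 0xD4D
clock 4: out=1, reg = 0xEA6
clock 5: out=0, reg = 0xF53
clock 6: out=1, reg = 0xFA9
clock 7: out=1, reg = 0xFD4
clock 8: out=0, reg = 0xFEA
clock 9: out=0, reg = 0xFF5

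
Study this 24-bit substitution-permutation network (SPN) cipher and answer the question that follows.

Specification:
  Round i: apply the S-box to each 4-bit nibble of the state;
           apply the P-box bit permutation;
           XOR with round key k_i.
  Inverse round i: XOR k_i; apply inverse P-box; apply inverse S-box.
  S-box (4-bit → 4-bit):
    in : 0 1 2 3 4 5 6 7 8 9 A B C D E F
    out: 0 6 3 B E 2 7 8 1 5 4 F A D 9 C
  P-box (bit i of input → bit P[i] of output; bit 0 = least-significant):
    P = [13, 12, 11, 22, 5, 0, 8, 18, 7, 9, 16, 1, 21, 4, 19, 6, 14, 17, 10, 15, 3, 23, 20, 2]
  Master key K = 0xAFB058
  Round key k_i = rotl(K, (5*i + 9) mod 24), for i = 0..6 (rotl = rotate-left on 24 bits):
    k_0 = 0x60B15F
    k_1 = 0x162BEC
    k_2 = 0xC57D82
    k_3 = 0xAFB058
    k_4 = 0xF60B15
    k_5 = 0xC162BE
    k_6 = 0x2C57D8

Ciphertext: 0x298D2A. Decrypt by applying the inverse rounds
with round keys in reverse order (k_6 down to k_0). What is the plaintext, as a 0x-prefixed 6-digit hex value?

0x3D57EA

s_0 = ciphertext = 0x298D2A
s_1 = InvRound(s_0, k_6) = 0x0ECBE1
s_2 = InvRound(s_1, k_5) = 0x3C4F4D
s_3 = InvRound(s_2, k_4) = 0x264007
s_4 = InvRound(s_3, k_3) = 0x3E4F52
s_5 = InvRound(s_4, k_2) = 0x15B603
s_6 = InvRound(s_5, k_1) = 0xE47D61
s_7 = InvRound(s_6, k_0) = 0x3D57EA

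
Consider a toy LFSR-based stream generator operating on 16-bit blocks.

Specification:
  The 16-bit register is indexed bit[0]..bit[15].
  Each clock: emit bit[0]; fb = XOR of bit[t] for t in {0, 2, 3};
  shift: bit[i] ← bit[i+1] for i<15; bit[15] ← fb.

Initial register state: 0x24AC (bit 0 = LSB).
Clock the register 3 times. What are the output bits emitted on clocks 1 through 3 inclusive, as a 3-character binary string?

001

reg_0 = 0x24AC
clock 1: out=0, reg = 0x1256
clock 2: out=0, reg = 0x892B
clock 3: out=1, reg = 0x4495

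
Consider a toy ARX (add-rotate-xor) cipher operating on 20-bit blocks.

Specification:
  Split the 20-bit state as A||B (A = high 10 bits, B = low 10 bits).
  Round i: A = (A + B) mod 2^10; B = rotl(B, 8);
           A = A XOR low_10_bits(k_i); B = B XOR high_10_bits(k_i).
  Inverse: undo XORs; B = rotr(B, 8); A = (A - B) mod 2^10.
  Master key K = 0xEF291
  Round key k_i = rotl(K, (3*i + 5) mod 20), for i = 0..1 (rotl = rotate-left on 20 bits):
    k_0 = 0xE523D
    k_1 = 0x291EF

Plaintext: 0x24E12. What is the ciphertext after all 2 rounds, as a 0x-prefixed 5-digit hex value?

s_0 = plaintext = 0x24E12
s_1 = Round(s_0, k_0) = 0x26110
s_2 = Round(s_1, k_1) = 0x11CE0

0x11CE0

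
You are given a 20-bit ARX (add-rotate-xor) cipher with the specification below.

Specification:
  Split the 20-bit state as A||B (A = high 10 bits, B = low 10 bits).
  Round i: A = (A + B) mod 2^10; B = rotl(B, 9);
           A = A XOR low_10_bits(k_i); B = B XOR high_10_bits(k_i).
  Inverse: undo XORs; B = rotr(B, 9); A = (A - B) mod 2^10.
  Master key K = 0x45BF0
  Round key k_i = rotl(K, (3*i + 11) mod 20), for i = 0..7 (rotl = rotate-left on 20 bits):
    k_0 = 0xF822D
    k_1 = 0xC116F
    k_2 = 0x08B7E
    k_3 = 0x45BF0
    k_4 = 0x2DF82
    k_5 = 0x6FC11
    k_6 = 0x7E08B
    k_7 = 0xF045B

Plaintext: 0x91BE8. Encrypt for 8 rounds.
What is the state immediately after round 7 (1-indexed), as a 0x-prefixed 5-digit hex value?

0x7D67A

s_0 = plaintext = 0x91BE8
s_1 = Round(s_0, k_0) = 0x00E14
s_2 = Round(s_1, k_1) = 0xDE20E
s_3 = Round(s_2, k_2) = 0xBE125
s_4 = Round(s_3, k_3) = 0xFB784
s_5 = Round(s_4, k_4) = 0x3CD75
s_6 = Round(s_5, k_5) = 0x9E705
s_7 = Round(s_6, k_6) = 0x7D67A
s_8 = Round(s_7, k_7) = 0x0D2FC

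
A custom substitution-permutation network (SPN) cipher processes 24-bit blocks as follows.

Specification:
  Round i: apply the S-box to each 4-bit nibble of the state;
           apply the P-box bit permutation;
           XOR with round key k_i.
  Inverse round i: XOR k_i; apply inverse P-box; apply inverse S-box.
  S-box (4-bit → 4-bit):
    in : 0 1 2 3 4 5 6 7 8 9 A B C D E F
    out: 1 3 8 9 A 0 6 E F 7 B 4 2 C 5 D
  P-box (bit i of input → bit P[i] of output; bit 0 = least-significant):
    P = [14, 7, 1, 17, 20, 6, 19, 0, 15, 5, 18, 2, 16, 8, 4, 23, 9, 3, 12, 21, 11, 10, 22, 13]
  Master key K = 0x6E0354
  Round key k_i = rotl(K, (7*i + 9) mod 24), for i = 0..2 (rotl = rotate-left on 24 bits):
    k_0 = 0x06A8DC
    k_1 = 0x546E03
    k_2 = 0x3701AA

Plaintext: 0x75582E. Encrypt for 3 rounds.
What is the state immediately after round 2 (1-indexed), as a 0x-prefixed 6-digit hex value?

0xEC4B20

s_0 = plaintext = 0x75582E
s_1 = Round(s_0, k_0) = 0x424CFB
s_2 = Round(s_1, k_1) = 0xEC4B20
s_3 = Round(s_2, k_2) = 0xF348A3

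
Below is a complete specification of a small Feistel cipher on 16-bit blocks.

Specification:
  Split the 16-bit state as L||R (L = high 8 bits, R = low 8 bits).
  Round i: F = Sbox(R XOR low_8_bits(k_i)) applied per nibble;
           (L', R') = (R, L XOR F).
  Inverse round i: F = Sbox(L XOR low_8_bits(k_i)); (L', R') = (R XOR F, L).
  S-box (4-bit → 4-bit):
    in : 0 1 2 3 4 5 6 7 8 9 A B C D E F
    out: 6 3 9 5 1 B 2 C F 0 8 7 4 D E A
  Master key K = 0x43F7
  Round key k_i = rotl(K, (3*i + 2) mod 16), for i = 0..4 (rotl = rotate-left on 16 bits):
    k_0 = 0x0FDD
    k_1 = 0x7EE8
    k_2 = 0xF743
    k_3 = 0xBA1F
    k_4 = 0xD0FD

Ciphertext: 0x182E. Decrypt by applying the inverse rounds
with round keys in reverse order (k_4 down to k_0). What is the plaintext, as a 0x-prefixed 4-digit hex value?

s_0 = ciphertext = 0x182E
s_1 = InvRound(s_0, k_4) = 0xC518
s_2 = InvRound(s_1, k_3) = 0xC0C5
s_3 = InvRound(s_2, k_2) = 0x30C0
s_4 = InvRound(s_3, k_1) = 0x1F30
s_5 = InvRound(s_4, k_0) = 0x791F

0x791F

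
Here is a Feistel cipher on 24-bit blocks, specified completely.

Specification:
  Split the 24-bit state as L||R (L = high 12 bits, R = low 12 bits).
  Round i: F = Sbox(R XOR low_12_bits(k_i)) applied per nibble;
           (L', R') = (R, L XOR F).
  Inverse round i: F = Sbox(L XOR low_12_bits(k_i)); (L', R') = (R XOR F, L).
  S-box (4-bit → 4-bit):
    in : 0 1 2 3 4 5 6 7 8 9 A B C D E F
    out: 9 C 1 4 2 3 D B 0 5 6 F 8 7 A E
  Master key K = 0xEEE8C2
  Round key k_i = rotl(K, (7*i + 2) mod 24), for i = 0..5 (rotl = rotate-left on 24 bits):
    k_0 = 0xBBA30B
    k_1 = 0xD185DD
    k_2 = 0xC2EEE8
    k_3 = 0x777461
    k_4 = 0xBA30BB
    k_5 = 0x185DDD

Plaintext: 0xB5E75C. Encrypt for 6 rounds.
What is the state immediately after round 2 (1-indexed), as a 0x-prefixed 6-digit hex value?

s_0 = plaintext = 0xB5E75C
s_1 = Round(s_0, k_0) = 0x75C965
s_2 = Round(s_1, k_1) = 0x965FAC
s_3 = Round(s_2, k_2) = 0xFAC547
s_4 = Round(s_3, k_3) = 0x5473B1
s_5 = Round(s_4, k_4) = 0x3B11D1
s_6 = Round(s_5, k_5) = 0x1D1B29

0x965FAC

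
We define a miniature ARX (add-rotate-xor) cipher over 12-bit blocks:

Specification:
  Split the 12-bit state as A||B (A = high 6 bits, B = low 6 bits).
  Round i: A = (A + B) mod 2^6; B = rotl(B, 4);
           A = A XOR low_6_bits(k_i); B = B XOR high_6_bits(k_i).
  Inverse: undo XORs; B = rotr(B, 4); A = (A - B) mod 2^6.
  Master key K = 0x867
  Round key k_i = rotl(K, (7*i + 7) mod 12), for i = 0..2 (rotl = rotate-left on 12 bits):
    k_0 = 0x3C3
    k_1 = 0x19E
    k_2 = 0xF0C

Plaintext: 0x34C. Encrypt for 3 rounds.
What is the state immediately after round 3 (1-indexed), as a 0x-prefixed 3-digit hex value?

s_0 = plaintext = 0x34C
s_1 = Round(s_0, k_0) = 0x68C
s_2 = Round(s_1, k_1) = 0xE05
s_3 = Round(s_2, k_2) = 0xC6D

0xC6D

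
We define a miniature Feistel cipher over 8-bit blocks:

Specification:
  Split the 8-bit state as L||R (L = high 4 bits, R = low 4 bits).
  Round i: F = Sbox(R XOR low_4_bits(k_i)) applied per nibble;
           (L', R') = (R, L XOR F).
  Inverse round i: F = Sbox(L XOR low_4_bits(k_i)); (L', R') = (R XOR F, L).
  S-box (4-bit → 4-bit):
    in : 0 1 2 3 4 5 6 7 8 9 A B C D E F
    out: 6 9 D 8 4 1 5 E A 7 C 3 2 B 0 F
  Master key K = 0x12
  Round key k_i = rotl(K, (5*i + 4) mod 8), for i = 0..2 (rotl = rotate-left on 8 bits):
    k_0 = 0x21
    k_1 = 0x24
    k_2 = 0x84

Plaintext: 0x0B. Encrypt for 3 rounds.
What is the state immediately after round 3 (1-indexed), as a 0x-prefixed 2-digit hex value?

s_0 = plaintext = 0x0B
s_1 = Round(s_0, k_0) = 0xBC
s_2 = Round(s_1, k_1) = 0xC1
s_3 = Round(s_2, k_2) = 0x1D

0x1D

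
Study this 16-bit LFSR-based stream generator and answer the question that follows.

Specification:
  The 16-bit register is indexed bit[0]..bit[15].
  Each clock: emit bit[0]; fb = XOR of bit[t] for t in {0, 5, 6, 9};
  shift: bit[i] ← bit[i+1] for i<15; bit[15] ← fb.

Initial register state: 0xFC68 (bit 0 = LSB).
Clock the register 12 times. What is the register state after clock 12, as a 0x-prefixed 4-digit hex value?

reg_0 = 0xFC68
clock 1: out=0, reg = 0x7E34
clock 2: out=0, reg = 0x3F1A
clock 3: out=0, reg = 0x9F8D
clock 4: out=1, reg = 0x4FC6
clock 5: out=0, reg = 0x27E3
clock 6: out=1, reg = 0x13F1
clock 7: out=1, reg = 0x09F8
clock 8: out=0, reg = 0x04FC
clock 9: out=0, reg = 0x027E
clock 10: out=0, reg = 0x813F
clock 11: out=1, reg = 0x409F
clock 12: out=1, reg = 0xA04F

0xA04F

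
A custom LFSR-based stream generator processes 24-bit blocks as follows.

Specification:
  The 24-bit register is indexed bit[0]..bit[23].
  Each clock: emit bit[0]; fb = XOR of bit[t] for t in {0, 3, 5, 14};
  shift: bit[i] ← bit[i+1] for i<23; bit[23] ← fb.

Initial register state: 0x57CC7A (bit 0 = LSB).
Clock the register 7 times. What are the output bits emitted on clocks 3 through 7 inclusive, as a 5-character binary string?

01111

reg_0 = 0x57CC7A
clock 1: out=0, reg = 0xABE63D
clock 2: out=1, reg = 0x55F31E
clock 3: out=0, reg = 0x2AF98F
clock 4: out=1, reg = 0x957CC7
clock 5: out=1, reg = 0x4ABE63
clock 6: out=1, reg = 0x255F31
clock 7: out=1, reg = 0x92AF98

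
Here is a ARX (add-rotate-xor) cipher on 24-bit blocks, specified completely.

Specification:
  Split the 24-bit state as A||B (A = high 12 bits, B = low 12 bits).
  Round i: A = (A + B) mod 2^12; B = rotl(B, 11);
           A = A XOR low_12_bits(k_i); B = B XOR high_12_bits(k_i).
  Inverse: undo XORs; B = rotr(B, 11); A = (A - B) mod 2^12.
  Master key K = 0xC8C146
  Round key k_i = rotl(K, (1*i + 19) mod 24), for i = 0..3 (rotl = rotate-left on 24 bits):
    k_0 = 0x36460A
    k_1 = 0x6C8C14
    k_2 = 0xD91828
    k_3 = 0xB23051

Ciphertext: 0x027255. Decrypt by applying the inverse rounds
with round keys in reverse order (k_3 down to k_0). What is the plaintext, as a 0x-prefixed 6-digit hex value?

s_0 = ciphertext = 0x027255
s_1 = InvRound(s_0, k_3) = 0xD892ED
s_2 = InvRound(s_1, k_2) = 0x6A8EF9
s_3 = InvRound(s_2, k_1) = 0xA59063
s_4 = InvRound(s_3, k_0) = 0x64560E

0x64560E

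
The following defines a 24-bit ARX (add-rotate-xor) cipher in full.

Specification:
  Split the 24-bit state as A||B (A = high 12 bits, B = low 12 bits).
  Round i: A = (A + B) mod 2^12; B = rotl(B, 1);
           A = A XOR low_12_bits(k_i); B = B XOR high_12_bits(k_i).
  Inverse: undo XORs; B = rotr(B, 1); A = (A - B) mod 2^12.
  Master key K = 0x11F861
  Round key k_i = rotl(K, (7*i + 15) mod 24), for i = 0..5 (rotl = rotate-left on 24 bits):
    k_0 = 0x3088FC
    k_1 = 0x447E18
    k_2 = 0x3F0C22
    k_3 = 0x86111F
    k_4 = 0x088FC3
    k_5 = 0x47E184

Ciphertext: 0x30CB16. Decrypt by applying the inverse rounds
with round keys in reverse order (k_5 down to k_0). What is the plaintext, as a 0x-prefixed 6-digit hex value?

s_0 = ciphertext = 0x30CB16
s_1 = InvRound(s_0, k_5) = 0xAD47B4
s_2 = InvRound(s_1, k_4) = 0x17939E
s_3 = InvRound(s_2, k_3) = 0x267DFF
s_4 = InvRound(s_3, k_2) = 0xF3EF07
s_5 = InvRound(s_4, k_1) = 0xB865A0
s_6 = InvRound(s_5, k_0) = 0x026354

0x026354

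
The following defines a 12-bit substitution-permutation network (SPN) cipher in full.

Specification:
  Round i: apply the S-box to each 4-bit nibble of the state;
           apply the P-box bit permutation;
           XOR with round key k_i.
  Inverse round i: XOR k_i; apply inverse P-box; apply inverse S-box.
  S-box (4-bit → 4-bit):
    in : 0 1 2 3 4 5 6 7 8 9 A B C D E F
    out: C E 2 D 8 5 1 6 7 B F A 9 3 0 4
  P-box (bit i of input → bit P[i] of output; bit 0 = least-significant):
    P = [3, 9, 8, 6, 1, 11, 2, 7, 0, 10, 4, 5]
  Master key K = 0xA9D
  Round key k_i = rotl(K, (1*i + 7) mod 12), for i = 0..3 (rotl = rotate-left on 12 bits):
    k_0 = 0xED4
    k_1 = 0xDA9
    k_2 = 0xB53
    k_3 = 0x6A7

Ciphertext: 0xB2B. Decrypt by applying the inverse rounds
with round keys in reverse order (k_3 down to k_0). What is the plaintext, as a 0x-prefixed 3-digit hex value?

0x0FD

s_0 = ciphertext = 0xB2B
s_1 = InvRound(s_0, k_3) = 0x215
s_2 = InvRound(s_1, k_2) = 0xE80
s_3 = InvRound(s_2, k_1) = 0xCE8
s_4 = InvRound(s_3, k_0) = 0x0FD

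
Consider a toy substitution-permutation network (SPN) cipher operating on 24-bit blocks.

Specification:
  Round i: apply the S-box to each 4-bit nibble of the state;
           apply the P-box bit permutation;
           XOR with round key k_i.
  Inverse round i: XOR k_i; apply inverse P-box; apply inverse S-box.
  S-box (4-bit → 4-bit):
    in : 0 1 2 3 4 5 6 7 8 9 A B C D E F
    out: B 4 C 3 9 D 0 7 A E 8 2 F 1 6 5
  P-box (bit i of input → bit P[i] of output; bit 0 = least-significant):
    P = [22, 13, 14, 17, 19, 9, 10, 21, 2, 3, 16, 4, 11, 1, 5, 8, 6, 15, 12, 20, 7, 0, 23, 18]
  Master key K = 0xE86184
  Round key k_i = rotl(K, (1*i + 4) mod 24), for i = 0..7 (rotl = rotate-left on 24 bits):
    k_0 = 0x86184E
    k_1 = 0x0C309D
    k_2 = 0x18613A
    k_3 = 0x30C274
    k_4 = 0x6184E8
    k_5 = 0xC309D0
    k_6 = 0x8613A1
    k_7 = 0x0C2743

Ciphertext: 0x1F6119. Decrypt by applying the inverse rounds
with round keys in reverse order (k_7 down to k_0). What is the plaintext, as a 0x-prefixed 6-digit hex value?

s_0 = ciphertext = 0x1F6119
s_1 = InvRound(s_0, k_7) = 0x64B9E2
s_2 = InvRound(s_1, k_6) = 0xE33680
s_3 = InvRound(s_2, k_5) = 0x6F4A9B
s_4 = InvRound(s_3, k_4) = 0x837A72
s_5 = InvRound(s_4, k_3) = 0x193FA8
s_6 = InvRound(s_5, k_2) = 0xD132E1
s_7 = InvRound(s_6, k_1) = 0x241C3D
s_8 = InvRound(s_7, k_0) = 0xEDEA2A

0xEDEA2A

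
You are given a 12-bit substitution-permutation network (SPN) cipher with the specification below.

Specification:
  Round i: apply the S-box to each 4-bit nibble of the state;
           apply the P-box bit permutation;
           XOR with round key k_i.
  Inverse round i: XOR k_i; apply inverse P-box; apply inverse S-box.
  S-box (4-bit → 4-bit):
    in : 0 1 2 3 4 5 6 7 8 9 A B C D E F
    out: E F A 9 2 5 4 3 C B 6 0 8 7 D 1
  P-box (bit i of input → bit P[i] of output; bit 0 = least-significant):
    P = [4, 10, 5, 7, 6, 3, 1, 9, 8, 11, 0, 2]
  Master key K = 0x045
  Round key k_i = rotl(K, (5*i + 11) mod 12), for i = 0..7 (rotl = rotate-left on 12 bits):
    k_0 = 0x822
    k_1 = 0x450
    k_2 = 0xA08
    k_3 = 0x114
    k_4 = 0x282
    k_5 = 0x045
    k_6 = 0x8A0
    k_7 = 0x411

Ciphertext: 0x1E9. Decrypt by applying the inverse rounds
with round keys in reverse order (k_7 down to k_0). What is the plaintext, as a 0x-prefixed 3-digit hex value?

s_0 = ciphertext = 0x1E9
s_1 = InvRound(s_0, k_7) = 0xF71
s_2 = InvRound(s_1, k_6) = 0x539
s_3 = InvRound(s_2, k_5) = 0x37D
s_4 = InvRound(s_3, k_4) = 0xEDE
s_5 = InvRound(s_4, k_3) = 0x712
s_6 = InvRound(s_5, k_2) = 0x7A7
s_7 = InvRound(s_6, k_1) = 0xEEE
s_8 = InvRound(s_7, k_0) = 0xC92

0xC92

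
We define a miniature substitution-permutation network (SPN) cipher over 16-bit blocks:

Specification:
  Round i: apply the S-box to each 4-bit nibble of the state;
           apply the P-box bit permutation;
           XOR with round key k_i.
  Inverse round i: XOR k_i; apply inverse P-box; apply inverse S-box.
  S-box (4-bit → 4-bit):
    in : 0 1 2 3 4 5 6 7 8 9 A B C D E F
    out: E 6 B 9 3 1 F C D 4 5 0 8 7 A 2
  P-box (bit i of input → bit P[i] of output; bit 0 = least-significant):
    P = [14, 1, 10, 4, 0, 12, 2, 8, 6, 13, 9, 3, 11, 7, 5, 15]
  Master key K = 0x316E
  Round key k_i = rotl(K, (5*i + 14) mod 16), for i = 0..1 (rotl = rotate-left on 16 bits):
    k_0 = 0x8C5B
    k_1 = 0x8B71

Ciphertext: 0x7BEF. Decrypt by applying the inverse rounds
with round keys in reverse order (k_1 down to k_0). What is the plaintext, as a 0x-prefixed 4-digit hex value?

s_0 = ciphertext = 0x7BEF
s_1 = InvRound(s_0, k_1) = 0xEE12
s_2 = InvRound(s_1, k_0) = 0xB655

0xB655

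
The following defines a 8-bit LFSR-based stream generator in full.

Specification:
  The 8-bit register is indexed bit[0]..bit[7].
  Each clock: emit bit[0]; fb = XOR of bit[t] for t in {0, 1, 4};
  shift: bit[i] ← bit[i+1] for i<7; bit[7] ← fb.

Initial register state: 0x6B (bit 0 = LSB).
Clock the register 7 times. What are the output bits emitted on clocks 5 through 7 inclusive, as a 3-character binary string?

reg_0 = 0x6B
clock 1: out=1, reg = 0x35
clock 2: out=1, reg = 0x1A
clock 3: out=0, reg = 0x0D
clock 4: out=1, reg = 0x86
clock 5: out=0, reg = 0xC3
clock 6: out=1, reg = 0x61
clock 7: out=1, reg = 0xB0

011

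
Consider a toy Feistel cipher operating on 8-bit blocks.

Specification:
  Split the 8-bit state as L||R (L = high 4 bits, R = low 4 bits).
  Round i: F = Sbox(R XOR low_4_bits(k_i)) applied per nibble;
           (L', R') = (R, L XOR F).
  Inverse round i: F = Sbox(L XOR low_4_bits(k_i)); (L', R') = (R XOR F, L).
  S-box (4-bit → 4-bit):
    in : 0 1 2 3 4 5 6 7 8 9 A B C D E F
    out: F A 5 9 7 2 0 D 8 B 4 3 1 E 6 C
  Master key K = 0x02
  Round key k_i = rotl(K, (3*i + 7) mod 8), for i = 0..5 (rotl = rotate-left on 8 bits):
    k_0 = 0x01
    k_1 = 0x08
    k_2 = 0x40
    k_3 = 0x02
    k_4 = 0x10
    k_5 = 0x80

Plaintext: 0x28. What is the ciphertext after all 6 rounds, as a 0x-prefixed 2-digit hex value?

s_0 = plaintext = 0x28
s_1 = Round(s_0, k_0) = 0x89
s_2 = Round(s_1, k_1) = 0x92
s_3 = Round(s_2, k_2) = 0x2C
s_4 = Round(s_3, k_3) = 0xC4
s_5 = Round(s_4, k_4) = 0x4B
s_6 = Round(s_5, k_5) = 0xB7

0xB7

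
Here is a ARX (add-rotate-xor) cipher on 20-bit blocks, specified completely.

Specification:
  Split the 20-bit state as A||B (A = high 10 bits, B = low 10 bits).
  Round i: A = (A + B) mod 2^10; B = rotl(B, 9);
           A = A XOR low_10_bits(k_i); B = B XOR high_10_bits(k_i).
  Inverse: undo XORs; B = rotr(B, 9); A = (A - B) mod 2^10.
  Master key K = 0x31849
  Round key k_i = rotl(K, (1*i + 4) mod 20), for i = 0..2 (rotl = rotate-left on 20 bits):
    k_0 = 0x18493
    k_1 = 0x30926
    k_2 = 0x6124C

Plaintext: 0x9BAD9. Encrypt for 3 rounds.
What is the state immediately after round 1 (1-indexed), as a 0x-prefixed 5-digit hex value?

s_0 = plaintext = 0x9BAD9
s_1 = Round(s_0, k_0) = 0x7530D
s_2 = Round(s_1, k_1) = 0x71F44
s_3 = Round(s_2, k_2) = 0xD1C26

0x7530D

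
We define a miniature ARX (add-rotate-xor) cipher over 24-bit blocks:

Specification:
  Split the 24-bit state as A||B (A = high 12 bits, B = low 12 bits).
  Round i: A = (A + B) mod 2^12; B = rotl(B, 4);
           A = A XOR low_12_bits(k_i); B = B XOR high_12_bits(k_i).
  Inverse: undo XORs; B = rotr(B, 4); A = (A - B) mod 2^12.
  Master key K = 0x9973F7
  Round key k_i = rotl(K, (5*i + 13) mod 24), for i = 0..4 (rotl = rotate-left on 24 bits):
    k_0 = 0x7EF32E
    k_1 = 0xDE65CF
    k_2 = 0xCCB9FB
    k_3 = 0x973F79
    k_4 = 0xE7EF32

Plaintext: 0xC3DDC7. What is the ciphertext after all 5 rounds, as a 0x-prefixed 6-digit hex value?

0x614646

s_0 = plaintext = 0xC3DDC7
s_1 = Round(s_0, k_0) = 0x92AB92
s_2 = Round(s_1, k_1) = 0x1734CD
s_3 = Round(s_2, k_2) = 0xFBB01F
s_4 = Round(s_3, k_3) = 0x0A3883
s_5 = Round(s_4, k_4) = 0x614646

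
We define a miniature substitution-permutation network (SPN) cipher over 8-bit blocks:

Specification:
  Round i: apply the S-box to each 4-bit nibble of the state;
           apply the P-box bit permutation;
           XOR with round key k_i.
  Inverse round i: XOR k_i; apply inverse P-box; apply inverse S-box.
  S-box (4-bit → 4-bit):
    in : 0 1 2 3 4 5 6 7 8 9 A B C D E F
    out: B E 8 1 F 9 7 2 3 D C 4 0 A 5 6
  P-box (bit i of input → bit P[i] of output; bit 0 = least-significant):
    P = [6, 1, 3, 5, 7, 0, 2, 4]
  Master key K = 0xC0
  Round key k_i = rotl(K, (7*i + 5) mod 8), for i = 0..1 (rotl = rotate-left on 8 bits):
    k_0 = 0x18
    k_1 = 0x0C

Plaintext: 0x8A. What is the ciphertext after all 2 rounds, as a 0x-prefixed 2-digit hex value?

0x22

s_0 = plaintext = 0x8A
s_1 = Round(s_0, k_0) = 0xB1
s_2 = Round(s_1, k_1) = 0x22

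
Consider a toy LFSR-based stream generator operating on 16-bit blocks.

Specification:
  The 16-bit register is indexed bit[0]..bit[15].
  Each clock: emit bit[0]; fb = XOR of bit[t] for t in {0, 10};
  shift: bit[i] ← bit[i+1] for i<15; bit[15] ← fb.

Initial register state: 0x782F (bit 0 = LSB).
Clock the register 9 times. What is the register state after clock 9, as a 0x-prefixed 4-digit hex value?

reg_0 = 0x782F
clock 1: out=1, reg = 0xBC17
clock 2: out=1, reg = 0x5E0B
clock 3: out=1, reg = 0x2F05
clock 4: out=1, reg = 0x1782
clock 5: out=0, reg = 0x8BC1
clock 6: out=1, reg = 0xC5E0
clock 7: out=0, reg = 0xE2F0
clock 8: out=0, reg = 0x7178
clock 9: out=0, reg = 0x38BC

0x38BC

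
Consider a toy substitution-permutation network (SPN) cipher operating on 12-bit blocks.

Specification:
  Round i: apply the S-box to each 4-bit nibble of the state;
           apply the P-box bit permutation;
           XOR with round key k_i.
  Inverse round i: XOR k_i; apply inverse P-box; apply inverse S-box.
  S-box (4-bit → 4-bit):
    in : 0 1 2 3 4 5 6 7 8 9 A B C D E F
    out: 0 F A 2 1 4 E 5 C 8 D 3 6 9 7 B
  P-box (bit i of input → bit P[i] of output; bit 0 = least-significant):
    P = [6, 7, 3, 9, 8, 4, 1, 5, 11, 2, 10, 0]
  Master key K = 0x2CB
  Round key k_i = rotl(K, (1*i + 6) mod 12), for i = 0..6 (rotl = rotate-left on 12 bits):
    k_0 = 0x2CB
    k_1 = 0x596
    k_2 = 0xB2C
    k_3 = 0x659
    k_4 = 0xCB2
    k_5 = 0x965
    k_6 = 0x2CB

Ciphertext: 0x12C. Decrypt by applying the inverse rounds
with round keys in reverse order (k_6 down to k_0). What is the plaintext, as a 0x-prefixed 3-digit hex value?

0xB5A

s_0 = ciphertext = 0x12C
s_1 = InvRound(s_0, k_6) = 0x2AF
s_2 = InvRound(s_1, k_5) = 0x471
s_3 = InvRound(s_2, k_4) = 0xD5B
s_4 = InvRound(s_3, k_3) = 0x479
s_5 = InvRound(s_4, k_2) = 0x1BD
s_6 = InvRound(s_5, k_1) = 0x885
s_7 = InvRound(s_6, k_0) = 0xB5A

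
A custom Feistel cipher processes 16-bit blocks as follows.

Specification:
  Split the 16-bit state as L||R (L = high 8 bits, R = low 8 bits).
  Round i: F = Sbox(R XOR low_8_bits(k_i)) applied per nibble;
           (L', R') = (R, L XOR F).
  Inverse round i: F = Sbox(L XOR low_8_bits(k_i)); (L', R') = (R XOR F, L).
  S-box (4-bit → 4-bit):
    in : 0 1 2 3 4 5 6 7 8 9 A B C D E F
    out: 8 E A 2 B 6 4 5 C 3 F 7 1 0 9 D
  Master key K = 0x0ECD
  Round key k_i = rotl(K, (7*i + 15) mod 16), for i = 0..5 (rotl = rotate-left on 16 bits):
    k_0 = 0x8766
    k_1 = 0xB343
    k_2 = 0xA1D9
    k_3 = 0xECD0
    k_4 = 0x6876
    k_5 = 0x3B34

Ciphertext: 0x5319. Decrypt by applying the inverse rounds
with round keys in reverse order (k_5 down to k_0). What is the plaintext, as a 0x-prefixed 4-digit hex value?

s_0 = ciphertext = 0x5319
s_1 = InvRound(s_0, k_5) = 0x5C53
s_2 = InvRound(s_1, k_4) = 0xFC5C
s_3 = InvRound(s_2, k_3) = 0xFDFC
s_4 = InvRound(s_3, k_2) = 0x57FD
s_5 = InvRound(s_4, k_1) = 0x1657
s_6 = InvRound(s_5, k_0) = 0x0F16

0x0F16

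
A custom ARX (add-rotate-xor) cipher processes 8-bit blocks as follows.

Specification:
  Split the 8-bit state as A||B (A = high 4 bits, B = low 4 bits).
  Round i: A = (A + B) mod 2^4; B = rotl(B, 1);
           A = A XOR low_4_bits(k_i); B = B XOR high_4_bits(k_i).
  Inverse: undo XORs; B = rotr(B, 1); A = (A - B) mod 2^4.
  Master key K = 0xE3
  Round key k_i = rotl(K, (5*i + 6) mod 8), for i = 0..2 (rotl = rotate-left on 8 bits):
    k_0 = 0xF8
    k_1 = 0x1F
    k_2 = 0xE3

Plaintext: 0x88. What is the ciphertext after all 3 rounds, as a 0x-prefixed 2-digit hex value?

s_0 = plaintext = 0x88
s_1 = Round(s_0, k_0) = 0x8E
s_2 = Round(s_1, k_1) = 0x9C
s_3 = Round(s_2, k_2) = 0x67

0x67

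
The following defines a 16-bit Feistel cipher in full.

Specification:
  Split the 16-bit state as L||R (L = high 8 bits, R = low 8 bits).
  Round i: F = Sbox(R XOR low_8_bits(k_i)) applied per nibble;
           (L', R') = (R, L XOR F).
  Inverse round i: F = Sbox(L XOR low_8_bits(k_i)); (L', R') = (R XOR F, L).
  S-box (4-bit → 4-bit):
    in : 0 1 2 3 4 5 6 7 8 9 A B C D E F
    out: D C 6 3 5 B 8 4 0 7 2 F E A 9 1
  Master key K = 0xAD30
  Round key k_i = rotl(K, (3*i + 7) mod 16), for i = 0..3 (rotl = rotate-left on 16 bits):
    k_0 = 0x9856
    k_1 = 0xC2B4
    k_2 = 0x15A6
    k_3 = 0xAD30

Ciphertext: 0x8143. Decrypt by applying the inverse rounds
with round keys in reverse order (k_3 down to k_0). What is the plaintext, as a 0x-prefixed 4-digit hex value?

0x57A9

s_0 = ciphertext = 0x8143
s_1 = InvRound(s_0, k_3) = 0xBF81
s_2 = InvRound(s_1, k_2) = 0x46BF
s_3 = InvRound(s_2, k_1) = 0xA946
s_4 = InvRound(s_3, k_0) = 0x57A9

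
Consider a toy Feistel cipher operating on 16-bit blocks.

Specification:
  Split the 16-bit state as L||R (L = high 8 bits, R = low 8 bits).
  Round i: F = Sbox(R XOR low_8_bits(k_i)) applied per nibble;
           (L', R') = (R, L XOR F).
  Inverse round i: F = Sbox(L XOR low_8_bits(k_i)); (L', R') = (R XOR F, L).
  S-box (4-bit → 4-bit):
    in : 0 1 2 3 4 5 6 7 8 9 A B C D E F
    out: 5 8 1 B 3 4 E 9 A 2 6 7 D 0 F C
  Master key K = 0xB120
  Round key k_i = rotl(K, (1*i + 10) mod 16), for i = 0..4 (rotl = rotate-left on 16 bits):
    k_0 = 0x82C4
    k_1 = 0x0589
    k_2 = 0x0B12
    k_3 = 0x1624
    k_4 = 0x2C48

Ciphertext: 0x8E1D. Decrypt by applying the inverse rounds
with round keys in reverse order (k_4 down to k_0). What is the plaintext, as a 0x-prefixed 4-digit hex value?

0x2A18

s_0 = ciphertext = 0x8E1D
s_1 = InvRound(s_0, k_4) = 0xC38E
s_2 = InvRound(s_1, k_3) = 0x77C3
s_3 = InvRound(s_2, k_2) = 0x2777
s_4 = InvRound(s_3, k_1) = 0x1827
s_5 = InvRound(s_4, k_0) = 0x2A18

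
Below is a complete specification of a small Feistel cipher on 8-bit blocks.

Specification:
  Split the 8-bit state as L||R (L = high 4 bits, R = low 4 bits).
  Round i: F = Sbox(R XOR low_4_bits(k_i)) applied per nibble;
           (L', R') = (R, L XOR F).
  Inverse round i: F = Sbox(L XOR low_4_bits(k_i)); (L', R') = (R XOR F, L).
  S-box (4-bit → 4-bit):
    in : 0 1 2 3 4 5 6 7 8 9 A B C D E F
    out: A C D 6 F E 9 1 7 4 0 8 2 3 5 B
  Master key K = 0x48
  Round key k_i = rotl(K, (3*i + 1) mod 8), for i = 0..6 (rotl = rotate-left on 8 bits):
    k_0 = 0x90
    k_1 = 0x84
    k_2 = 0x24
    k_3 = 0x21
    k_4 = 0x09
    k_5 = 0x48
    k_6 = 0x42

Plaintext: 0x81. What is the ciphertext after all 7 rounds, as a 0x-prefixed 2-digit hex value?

s_0 = plaintext = 0x81
s_1 = Round(s_0, k_0) = 0x14
s_2 = Round(s_1, k_1) = 0x4B
s_3 = Round(s_2, k_2) = 0xBF
s_4 = Round(s_3, k_3) = 0xFE
s_5 = Round(s_4, k_4) = 0xEE
s_6 = Round(s_5, k_5) = 0xE7
s_7 = Round(s_6, k_6) = 0x70

0x70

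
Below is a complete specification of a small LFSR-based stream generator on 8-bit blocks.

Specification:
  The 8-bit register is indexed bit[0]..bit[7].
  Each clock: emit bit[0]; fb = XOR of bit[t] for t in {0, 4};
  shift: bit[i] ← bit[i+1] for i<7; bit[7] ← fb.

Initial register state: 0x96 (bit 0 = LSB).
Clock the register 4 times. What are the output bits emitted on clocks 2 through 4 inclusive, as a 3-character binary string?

reg_0 = 0x96
clock 1: out=0, reg = 0xCB
clock 2: out=1, reg = 0xE5
clock 3: out=1, reg = 0xF2
clock 4: out=0, reg = 0xF9

110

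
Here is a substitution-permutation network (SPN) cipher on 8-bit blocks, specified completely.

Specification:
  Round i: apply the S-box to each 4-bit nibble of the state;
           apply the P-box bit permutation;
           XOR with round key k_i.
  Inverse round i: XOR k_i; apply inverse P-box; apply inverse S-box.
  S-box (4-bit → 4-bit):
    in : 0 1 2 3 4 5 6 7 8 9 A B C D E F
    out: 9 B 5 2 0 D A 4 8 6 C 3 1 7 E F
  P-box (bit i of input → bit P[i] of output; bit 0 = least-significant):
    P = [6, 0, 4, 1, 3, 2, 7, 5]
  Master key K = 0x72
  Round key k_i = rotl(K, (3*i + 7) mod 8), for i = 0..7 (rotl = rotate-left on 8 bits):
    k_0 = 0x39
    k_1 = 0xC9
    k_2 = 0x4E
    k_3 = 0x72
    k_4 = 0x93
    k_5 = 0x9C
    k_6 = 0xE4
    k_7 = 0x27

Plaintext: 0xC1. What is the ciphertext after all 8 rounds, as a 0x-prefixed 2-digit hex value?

s_0 = plaintext = 0xC1
s_1 = Round(s_0, k_0) = 0x72
s_2 = Round(s_1, k_1) = 0x19
s_3 = Round(s_2, k_2) = 0x73
s_4 = Round(s_3, k_3) = 0xF3
s_5 = Round(s_4, k_4) = 0x3E
s_6 = Round(s_5, k_5) = 0x8B
s_7 = Round(s_6, k_6) = 0x85
s_8 = Round(s_7, k_7) = 0x55

0x55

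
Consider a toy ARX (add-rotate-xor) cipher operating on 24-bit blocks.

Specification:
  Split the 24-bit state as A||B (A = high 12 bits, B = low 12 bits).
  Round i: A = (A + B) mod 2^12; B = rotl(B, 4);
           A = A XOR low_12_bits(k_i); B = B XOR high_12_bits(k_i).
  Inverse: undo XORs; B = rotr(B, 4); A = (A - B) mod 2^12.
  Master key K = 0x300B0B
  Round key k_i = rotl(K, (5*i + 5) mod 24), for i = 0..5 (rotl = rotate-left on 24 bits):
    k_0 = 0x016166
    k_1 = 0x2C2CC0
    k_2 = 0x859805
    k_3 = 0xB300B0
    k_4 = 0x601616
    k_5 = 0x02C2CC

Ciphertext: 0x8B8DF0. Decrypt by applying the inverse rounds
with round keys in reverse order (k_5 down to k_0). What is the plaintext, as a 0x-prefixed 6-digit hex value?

s_0 = ciphertext = 0x8B8DF0
s_1 = InvRound(s_0, k_5) = 0xD97CDD
s_2 = InvRound(s_1, k_4) = 0xED4CAD
s_3 = InvRound(s_2, k_3) = 0x0EBD79
s_4 = InvRound(s_3, k_2) = 0x89C052
s_5 = InvRound(s_4, k_1) = 0x433029
s_6 = InvRound(s_5, k_0) = 0x652F03

0x652F03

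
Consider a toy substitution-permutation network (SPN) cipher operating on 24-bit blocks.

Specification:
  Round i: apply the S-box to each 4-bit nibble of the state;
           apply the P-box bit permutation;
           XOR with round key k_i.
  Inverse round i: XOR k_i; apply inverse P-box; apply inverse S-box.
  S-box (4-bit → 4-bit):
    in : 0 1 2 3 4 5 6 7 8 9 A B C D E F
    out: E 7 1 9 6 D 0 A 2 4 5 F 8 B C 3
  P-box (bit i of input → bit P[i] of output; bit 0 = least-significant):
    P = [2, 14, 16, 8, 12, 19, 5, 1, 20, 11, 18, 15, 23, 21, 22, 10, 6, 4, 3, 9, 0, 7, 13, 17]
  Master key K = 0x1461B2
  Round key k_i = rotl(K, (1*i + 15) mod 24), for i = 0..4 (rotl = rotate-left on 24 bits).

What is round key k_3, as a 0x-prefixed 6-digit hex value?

0xC85186

K = 0x1461B2
k_0 = rotl(K, (1*0+15) mod 24) = rotl(K, 15) = 0xD90A30
k_1 = rotl(K, (1*1+15) mod 24) = rotl(K, 16) = 0xB21461
k_2 = rotl(K, (1*2+15) mod 24) = rotl(K, 17) = 0x6428C3
k_3 = rotl(K, (1*3+15) mod 24) = rotl(K, 18) = 0xC85186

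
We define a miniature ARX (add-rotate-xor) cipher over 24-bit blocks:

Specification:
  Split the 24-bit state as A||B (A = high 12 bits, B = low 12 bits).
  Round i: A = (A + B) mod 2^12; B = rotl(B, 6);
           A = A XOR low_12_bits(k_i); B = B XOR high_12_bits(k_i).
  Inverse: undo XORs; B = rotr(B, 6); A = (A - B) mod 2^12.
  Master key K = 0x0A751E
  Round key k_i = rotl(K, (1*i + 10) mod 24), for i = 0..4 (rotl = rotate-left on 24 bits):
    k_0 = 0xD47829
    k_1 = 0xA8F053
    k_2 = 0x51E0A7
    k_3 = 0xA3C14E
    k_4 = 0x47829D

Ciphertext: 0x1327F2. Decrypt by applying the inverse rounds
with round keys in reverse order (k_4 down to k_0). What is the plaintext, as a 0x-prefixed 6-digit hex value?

0xD8C45C

s_0 = ciphertext = 0x1327F2
s_1 = InvRound(s_0, k_4) = 0x12128E
s_2 = InvRound(s_1, k_3) = 0x3CDCA2
s_3 = InvRound(s_2, k_2) = 0x444F26
s_4 = InvRound(s_3, k_1) = 0x9C1A56
s_5 = InvRound(s_4, k_0) = 0xD8C45C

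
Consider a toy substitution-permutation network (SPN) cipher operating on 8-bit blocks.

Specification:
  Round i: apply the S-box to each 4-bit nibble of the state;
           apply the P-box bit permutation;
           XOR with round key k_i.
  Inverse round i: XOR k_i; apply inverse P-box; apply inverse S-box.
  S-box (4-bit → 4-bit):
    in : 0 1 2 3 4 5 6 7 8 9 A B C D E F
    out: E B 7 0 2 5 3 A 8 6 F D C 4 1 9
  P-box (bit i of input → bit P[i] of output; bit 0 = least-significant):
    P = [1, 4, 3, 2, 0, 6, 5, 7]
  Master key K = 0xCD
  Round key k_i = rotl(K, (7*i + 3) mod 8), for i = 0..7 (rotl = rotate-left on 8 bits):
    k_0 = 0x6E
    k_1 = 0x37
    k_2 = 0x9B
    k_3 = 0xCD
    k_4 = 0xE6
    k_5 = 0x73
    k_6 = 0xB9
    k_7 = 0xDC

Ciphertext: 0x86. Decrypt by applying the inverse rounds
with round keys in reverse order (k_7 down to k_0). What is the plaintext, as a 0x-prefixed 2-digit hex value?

0xCB

s_0 = ciphertext = 0x86
s_1 = InvRound(s_0, k_7) = 0x42
s_2 = InvRound(s_1, k_6) = 0xA2
s_3 = InvRound(s_2, k_5) = 0x14
s_4 = InvRound(s_3, k_4) = 0x06
s_5 = InvRound(s_4, k_3) = 0x15
s_6 = InvRound(s_5, k_2) = 0x8B
s_7 = InvRound(s_6, k_1) = 0xC0
s_8 = InvRound(s_7, k_0) = 0xCB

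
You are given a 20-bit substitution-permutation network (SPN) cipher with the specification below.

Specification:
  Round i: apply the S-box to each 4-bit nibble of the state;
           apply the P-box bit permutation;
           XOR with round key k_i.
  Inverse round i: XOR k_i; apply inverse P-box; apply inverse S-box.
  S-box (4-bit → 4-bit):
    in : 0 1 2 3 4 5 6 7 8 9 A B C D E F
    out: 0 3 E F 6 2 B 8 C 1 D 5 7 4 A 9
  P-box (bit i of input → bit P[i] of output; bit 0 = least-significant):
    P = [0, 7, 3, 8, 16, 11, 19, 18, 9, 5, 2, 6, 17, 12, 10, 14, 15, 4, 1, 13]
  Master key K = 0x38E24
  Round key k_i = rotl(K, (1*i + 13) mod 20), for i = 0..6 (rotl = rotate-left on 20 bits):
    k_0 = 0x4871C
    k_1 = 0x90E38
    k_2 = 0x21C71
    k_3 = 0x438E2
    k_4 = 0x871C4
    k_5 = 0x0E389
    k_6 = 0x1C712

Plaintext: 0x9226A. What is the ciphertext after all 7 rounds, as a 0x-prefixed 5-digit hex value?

s_0 = plaintext = 0x9226A
s_1 = Round(s_0, k_0) = 0x15A71
s_2 = Round(s_1, k_1) = 0xD9CED
s_3 = Round(s_2, k_2) = 0x4165F
s_4 = Round(s_3, k_3) = 0x62391
s_5 = Round(s_4, k_4) = 0x98731
s_6 = Round(s_5, k_5) = 0xD2F48
s_7 = Round(s_6, k_6) = 0x99858

0x99858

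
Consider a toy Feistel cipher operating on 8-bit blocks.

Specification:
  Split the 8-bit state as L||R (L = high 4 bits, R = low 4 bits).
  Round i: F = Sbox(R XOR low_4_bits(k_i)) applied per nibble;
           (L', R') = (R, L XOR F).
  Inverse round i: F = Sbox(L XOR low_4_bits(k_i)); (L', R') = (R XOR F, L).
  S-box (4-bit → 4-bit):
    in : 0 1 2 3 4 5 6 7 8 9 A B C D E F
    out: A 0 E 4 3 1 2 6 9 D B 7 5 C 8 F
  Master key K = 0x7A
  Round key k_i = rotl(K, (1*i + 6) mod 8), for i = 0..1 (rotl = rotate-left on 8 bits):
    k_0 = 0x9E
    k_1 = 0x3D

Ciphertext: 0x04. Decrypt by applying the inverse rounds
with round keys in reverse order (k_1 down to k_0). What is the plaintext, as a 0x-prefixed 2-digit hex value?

s_0 = ciphertext = 0x04
s_1 = InvRound(s_0, k_1) = 0x80
s_2 = InvRound(s_1, k_0) = 0x28

0x28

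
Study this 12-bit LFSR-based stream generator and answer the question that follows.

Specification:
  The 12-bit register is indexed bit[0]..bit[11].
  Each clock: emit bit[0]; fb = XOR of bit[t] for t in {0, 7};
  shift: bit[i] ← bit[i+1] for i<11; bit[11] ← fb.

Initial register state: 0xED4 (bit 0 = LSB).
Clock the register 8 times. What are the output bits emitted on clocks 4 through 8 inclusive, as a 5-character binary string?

01011

reg_0 = 0xED4
clock 1: out=0, reg = 0xF6A
clock 2: out=0, reg = 0x7B5
clock 3: out=1, reg = 0x3DA
clock 4: out=0, reg = 0x9ED
clock 5: out=1, reg = 0x4F6
clock 6: out=0, reg = 0xA7B
clock 7: out=1, reg = 0xD3D
clock 8: out=1, reg = 0xE9E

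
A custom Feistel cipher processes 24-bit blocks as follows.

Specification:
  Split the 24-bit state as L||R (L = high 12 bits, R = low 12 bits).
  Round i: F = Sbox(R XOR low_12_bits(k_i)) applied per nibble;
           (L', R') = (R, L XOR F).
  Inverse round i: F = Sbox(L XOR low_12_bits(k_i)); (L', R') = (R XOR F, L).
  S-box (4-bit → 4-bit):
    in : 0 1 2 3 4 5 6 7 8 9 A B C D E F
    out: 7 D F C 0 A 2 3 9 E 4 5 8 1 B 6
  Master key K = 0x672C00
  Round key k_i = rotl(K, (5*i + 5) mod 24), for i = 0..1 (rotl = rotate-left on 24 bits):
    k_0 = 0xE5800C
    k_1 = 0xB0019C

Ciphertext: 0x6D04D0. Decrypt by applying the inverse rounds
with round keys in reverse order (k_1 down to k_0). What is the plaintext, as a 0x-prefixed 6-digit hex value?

0x5C07D8

s_0 = ciphertext = 0x6D04D0
s_1 = InvRound(s_0, k_1) = 0x7D86D0
s_2 = InvRound(s_1, k_0) = 0x5C07D8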